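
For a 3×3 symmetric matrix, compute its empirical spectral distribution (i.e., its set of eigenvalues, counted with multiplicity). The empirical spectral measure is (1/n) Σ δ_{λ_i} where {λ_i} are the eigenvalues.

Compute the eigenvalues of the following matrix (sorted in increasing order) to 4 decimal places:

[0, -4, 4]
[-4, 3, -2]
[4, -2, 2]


Since M is real symmetric, all three eigenvalues are real; they are the roots of det(λI − M) = λ³ − (tr M) λ² + s λ − det M, where s is the sum of the principal 2×2 minors.
tr M = 0 + 3 + 2 = 5.
s = (0·3 − (-4)²) + (0·2 − 4²) + (3·2 − (-2)²) = -16 + (-16) + 2 = -30.
det M (expand along row 1) = 0·2 − (-4)·0 + 4·(-4) = -16.
Characteristic polynomial: λ³ − 5λ² − 30λ + 16 = 0.
Substitute λ = y + (tr M)/3 = y + 1.666667 to remove the quadratic term: y³ + p·y + q = 0 with p = s − (tr M)²/3 = -38.333333 and q = −2(tr M)³/27 + (tr M)·s/3 − det M = -43.259259.
Three real roots ⇒ use the trigonometric (Viète) form: r = 2√(−p/3) = 7.149204, φ = arccos(3q/(p·r)) = arccos(0.473550) = 1.077479 rad.
y_k = r·cos(φ/3 − 2πk/3) for k = 0, 1, 2 gives y = 6.693031, -1.170318, -5.522713.
λ_k = y_k + 1.666667 gives λ = 8.3597, 0.4963, -3.8560 (check: the sum is 5.0000 = tr M).

Eigenvalues sorted in increasing order: [-3.8560, 0.4963, 8.3597].


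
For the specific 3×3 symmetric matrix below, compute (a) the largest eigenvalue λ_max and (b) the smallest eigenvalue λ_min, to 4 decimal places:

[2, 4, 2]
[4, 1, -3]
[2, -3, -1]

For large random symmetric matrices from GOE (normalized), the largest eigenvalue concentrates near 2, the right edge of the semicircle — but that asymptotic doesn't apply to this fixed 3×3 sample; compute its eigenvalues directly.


Since M is real symmetric, all three eigenvalues are real; they are the roots of det(λI − M) = λ³ − (tr M) λ² + s λ − det M, where s is the sum of the principal 2×2 minors.
tr M = 2 + 1 + (-1) = 2.
s = (2·1 − 4²) + (2·(-1) − 2²) + (1·(-1) − (-3)²) = -14 + (-6) + (-10) = -30.
det M (expand along row 1) = 2·(-10) − 4·2 + 2·(-14) = -56.
Characteristic polynomial: λ³ − 2λ² − 30λ + 56 = 0.
Substitute λ = y + (tr M)/3 = y + 0.666667 to remove the quadratic term: y³ + p·y + q = 0 with p = s − (tr M)²/3 = -31.333333 and q = −2(tr M)³/27 + (tr M)·s/3 − det M = 35.407407.
Three real roots ⇒ use the trigonometric (Viète) form: r = 2√(−p/3) = 6.463573, φ = arccos(3q/(p·r)) = arccos(-0.524489) = 2.122911 rad.
y_k = r·cos(φ/3 − 2πk/3) for k = 0, 1, 2 gives y = 4.911670, 1.182840, -6.094510.
λ_k = y_k + 0.666667 gives λ = 5.5783, 1.8495, -5.4278 (check: the sum is 2.0000 = tr M).

Hence λ_max = 5.5783 and λ_min = -5.4278.


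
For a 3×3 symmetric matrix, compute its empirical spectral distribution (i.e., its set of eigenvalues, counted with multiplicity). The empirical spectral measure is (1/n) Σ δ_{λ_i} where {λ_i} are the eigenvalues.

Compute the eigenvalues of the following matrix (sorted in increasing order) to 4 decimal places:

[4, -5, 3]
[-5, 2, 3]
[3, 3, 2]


Since M is real symmetric, all three eigenvalues are real; they are the roots of det(λI − M) = λ³ − (tr M) λ² + s λ − det M, where s is the sum of the principal 2×2 minors.
tr M = 4 + 2 + 2 = 8.
s = (4·2 − (-5)²) + (4·2 − 3²) + (2·2 − 3²) = -17 + (-1) + (-5) = -23.
det M (expand along row 1) = 4·(-5) − (-5)·(-19) + 3·(-21) = -178.
Characteristic polynomial: λ³ − 8λ² − 23λ + 178 = 0.
Substitute λ = y + (tr M)/3 = y + 2.666667 to remove the quadratic term: y³ + p·y + q = 0 with p = s − (tr M)²/3 = -44.333333 and q = −2(tr M)³/27 + (tr M)·s/3 − det M = 78.740741.
Three real roots ⇒ use the trigonometric (Viète) form: r = 2√(−p/3) = 7.688375, φ = arccos(3q/(p·r)) = arccos(-0.693036) = 2.336488 rad.
y_k = r·cos(φ/3 − 2πk/3) for k = 0, 1, 2 gives y = 5.472096, 1.941073, -7.413169.
λ_k = y_k + 2.666667 gives λ = 8.1388, 4.6077, -4.7465 (check: the sum is 8.0000 = tr M).

Eigenvalues sorted in increasing order: [-4.7465, 4.6077, 8.1388].


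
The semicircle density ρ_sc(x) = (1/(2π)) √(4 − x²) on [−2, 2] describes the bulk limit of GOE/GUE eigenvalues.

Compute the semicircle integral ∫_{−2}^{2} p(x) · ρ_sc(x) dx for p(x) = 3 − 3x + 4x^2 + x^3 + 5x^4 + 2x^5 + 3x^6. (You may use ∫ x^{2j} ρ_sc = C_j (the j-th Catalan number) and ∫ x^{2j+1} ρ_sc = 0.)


Write p(x) = Σ a_i x^i, split into monomials and integrate each against ρ_sc separately.
Using ∫ x^{2j} ρ_sc = C_j = (1/(j+1)) C(2j, j) (Catalan numbers) and ∫ x^{2j+1} ρ_sc = 0 (odd monomials vanish by symmetry):
  i = 0 (even): a_0 · C_{0} = 3 · 1 = 3
  i = 1 (odd): ∫ x^1 ρ_sc = 0 (vanishes)
  i = 2 (even): a_2 · C_{1} = 4 · 1 = 4
  i = 3 (odd): ∫ x^3 ρ_sc = 0 (vanishes)
  i = 4 (even): a_4 · C_{2} = 5 · 2 = 10
  i = 5 (odd): ∫ x^5 ρ_sc = 0 (vanishes)
  i = 6 (even): a_6 · C_{3} = 3 · 5 = 15

Summing the contributions: ∫_{−2}^{2} p(x) ρ_sc(x) dx = 3 + 4 + 10 + 15 = 32.


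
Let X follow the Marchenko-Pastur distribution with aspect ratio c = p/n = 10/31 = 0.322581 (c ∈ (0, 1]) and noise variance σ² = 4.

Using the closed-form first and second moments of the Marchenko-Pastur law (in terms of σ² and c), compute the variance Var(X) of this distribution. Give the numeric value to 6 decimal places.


Recall the MP moments m_1 = E[X] = σ² and m_2 = E[X²] = σ⁴ (1 + c).
m_1 = E[X] = σ² = 4, so m_1² = 16.
m_2 = E[X²] = σ⁴ (1 + c) = 16 · (1 + 0.322581) = 16 · 1.322581 = 21.161290.
(Note m_2 − m_1² simplifies to c · σ⁴ = 0.322581 · 16.)

Var(X) = m_2 − m_1² = 21.161290 − 16 = 5.161290.


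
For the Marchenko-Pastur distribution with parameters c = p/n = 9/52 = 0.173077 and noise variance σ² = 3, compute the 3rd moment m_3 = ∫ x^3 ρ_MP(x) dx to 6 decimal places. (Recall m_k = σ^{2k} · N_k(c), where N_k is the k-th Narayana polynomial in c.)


E[X³] = σ⁶ (1 + 3c + c²) (third MP moment). With σ² = 3 (so σ⁶ = 27) and c = 9/52 = 0.173077: E[X³] = 27 · (1 + 3·0.173077 + (0.173077)²) = 27 · 1.549186.

So E[X^3] = 41.828033.


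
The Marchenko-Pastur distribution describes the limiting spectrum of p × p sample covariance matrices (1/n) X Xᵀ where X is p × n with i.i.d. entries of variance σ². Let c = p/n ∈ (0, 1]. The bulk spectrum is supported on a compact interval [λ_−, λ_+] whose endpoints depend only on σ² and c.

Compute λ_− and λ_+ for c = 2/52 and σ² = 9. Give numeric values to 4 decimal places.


c = 2/52 = 0.038462; √c = 0.196116.
λ_− = σ² (1 − √c)² = 9 · (1 − 0.196116)² = 9 · (0.803884)² = 5.816063.
λ_+ = σ² (1 + √c)² = 9 · (1 + 0.196116)² = 9 · (1.196116)² = 12.876244.

Rounded to 4 decimal places: λ_− ≈ 5.8161, λ_+ ≈ 12.8762.


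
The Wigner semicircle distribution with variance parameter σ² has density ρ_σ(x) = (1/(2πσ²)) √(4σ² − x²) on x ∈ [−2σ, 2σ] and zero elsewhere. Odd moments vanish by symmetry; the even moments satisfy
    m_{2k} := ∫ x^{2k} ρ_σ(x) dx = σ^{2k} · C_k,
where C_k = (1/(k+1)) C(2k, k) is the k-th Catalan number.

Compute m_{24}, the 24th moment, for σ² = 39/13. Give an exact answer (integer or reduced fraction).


By the scaled semicircle moment identity, m_{2k} = σ^{2k} · C_k with k = 12.
C_12 = (1/(k+1)) · C(2k, k) = (1/13) · C(24, 12) = (1/13) · 2704156 = 208012.
σ^{2k} = (σ²)^k = (39/13)^12 = 531441.

Therefore m_{24} = σ^{24} · C_12 = 531441 · 208012 = 110546105292.


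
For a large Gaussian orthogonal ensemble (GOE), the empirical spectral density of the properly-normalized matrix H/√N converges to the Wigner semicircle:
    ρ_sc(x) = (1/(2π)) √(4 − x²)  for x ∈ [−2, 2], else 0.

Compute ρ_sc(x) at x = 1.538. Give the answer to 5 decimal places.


ρ_sc(x) = (1/(2π)) √(4 − x²). With x = 1.538:
  4 − x² = 4 − (1.538)² = 4 − 2.365444 = 1.634556.
  √(4 − x²) = 1.278498.
  1/(2π) = 0.159155.
  ρ_sc(1.538) = 0.159155 · 1.278498 = 0.203479.

Rounded to 5 decimal places: ρ_sc(1.538) ≈ 0.20348.


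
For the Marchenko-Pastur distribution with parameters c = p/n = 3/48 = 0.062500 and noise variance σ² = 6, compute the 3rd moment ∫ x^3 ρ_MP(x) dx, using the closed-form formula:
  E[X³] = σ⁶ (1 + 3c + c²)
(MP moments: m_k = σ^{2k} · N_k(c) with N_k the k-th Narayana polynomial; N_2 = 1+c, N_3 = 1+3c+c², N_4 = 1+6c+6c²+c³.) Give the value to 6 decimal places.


E[X³] = σ⁶ (1 + 3c + c²) (third MP moment). With σ² = 6 (so σ⁶ = 216) and c = 3/48 = 0.062500: E[X³] = 216 · (1 + 3·0.062500 + (0.062500)²) = 216 · 1.191406.

So E[X^3] = 257.343750.


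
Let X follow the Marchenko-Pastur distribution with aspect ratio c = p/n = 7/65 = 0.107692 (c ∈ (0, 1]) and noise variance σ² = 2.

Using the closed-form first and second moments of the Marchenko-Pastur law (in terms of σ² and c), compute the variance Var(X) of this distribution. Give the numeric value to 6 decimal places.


Recall the MP moments m_1 = E[X] = σ² and m_2 = E[X²] = σ⁴ (1 + c).
m_1 = E[X] = σ² = 2, so m_1² = 4.
m_2 = E[X²] = σ⁴ (1 + c) = 4 · (1 + 0.107692) = 4 · 1.107692 = 4.430769.
(Note m_2 − m_1² simplifies to c · σ⁴ = 0.107692 · 4.)

Var(X) = m_2 − m_1² = 4.430769 − 4 = 0.430769.


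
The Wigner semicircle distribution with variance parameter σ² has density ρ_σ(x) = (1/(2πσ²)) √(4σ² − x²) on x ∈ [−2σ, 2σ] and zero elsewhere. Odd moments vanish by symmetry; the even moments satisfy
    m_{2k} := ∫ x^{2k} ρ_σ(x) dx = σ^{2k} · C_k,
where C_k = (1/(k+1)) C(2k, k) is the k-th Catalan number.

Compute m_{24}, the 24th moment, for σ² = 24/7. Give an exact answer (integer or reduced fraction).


By the scaled semicircle moment identity, m_{2k} = σ^{2k} · C_k with k = 12.
C_12 = (1/(k+1)) · C(2k, k) = (1/13) · C(24, 12) = (1/13) · 2704156 = 208012.
σ^{2k} = (σ²)^k = (24/7)^12 = 36520347436056576/13841287201.

Therefore m_{24} = σ^{24} · C_12 = (36520347436056576/13841287201) · 208012 = 1085238644409857212416/1977326743.


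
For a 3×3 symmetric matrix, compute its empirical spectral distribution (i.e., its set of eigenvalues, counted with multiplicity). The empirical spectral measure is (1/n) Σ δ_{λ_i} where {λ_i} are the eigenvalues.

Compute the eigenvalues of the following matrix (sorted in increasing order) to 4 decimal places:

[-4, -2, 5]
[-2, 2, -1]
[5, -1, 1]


Since M is real symmetric, all three eigenvalues are real; they are the roots of det(λI − M) = λ³ − (tr M) λ² + s λ − det M, where s is the sum of the principal 2×2 minors.
tr M = -4 + 2 + 1 = -1.
s = ((-4)·2 − (-2)²) + ((-4)·1 − 5²) + (2·1 − (-1)²) = -12 + (-29) + 1 = -40.
det M (expand along row 1) = (-4)·1 − (-2)·3 + 5·(-8) = -38.
Characteristic polynomial: λ³ + λ² − 40λ + 38 = 0.
Substitute λ = y + (tr M)/3 = y − 0.333333 to remove the quadratic term: y³ + p·y + q = 0 with p = s − (tr M)²/3 = -40.333333 and q = −2(tr M)³/27 + (tr M)·s/3 − det M = 51.407407.
Three real roots ⇒ use the trigonometric (Viète) form: r = 2√(−p/3) = 7.333333, φ = arccos(3q/(p·r)) = arccos(-0.521412) = 2.119302 rad.
y_k = r·cos(φ/3 − 2πk/3) for k = 0, 1, 2 gives y = 5.578331, 1.333333, -6.911665.
λ_k = y_k − 0.333333 gives λ = 5.2450, 1.0000, -7.2450 (check: the sum is -1.0000 = tr M).

Eigenvalues sorted in increasing order: [-7.2450, 1.0000, 5.2450].


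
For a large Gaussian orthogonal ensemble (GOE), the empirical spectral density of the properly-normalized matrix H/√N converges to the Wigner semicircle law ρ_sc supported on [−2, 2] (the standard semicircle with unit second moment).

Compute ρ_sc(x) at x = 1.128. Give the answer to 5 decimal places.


ρ_sc(x) = (1/(2π)) √(4 − x²). With x = 1.128:
  4 − x² = 4 − (1.128)² = 4 − 1.272384 = 2.727616.
  √(4 − x²) = 1.651550.
  1/(2π) = 0.159155.
  ρ_sc(1.128) = 0.159155 · 1.651550 = 0.262852.

Rounded to 5 decimal places: ρ_sc(1.128) ≈ 0.26285.


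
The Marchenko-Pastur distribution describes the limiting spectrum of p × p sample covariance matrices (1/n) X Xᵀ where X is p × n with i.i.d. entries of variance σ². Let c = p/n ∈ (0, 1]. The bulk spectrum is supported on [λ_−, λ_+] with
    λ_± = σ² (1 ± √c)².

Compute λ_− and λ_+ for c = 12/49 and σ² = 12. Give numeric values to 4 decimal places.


c = 12/49 = 0.244898; √c = 0.494872.
λ_− = σ² (1 − √c)² = 12 · (1 − 0.494872)² = 12 · (0.505128)² = 3.061856.
λ_+ = σ² (1 + √c)² = 12 · (1 + 0.494872)² = 12 · (1.494872)² = 26.815695.

Rounded to 4 decimal places: λ_− ≈ 3.0619, λ_+ ≈ 26.8157.


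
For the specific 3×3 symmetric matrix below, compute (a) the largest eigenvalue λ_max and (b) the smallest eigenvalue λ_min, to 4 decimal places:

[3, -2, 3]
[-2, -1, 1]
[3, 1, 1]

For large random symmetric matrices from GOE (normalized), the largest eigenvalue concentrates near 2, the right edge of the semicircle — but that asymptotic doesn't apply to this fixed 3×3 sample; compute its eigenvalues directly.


Since M is real symmetric, all three eigenvalues are real; they are the roots of det(λI − M) = λ³ − (tr M) λ² + s λ − det M, where s is the sum of the principal 2×2 minors.
tr M = 3 + (-1) + 1 = 3.
s = (3·(-1) − (-2)²) + (3·1 − 3²) + ((-1)·1 − 1²) = -7 + (-6) + (-2) = -15.
det M (expand along row 1) = 3·(-2) − (-2)·(-5) + 3·1 = -13.
Characteristic polynomial: λ³ − 3λ² − 15λ + 13 = 0.
Substitute λ = y + (tr M)/3 = y + 1.000000 to remove the quadratic term: y³ + p·y + q = 0 with p = s − (tr M)²/3 = -18.000000 and q = −2(tr M)³/27 + (tr M)·s/3 − det M = -4.000000.
Three real roots ⇒ use the trigonometric (Viète) form: r = 2√(−p/3) = 4.898979, φ = arccos(3q/(p·r)) = arccos(0.136083) = 1.434290 rad.
y_k = r·cos(φ/3 − 2πk/3) for k = 0, 1, 2 gives y = 4.349668, -0.222837, -4.126831.
λ_k = y_k + 1.000000 gives λ = 5.3497, 0.7772, -3.1268 (check: the sum is 3.0000 = tr M).

Hence λ_max = 5.3497 and λ_min = -3.1268.


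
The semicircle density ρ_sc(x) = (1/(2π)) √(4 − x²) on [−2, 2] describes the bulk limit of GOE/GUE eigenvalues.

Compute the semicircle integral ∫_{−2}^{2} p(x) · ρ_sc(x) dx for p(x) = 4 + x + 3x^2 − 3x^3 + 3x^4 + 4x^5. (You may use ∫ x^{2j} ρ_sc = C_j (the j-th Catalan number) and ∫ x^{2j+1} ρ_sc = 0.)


Write p(x) = Σ a_i x^i, split into monomials and integrate each against ρ_sc separately.
Using ∫ x^{2j} ρ_sc = C_j = (1/(j+1)) C(2j, j) (Catalan numbers) and ∫ x^{2j+1} ρ_sc = 0 (odd monomials vanish by symmetry):
  i = 0 (even): a_0 · C_{0} = 4 · 1 = 4
  i = 1 (odd): ∫ x^1 ρ_sc = 0 (vanishes)
  i = 2 (even): a_2 · C_{1} = 3 · 1 = 3
  i = 3 (odd): ∫ x^3 ρ_sc = 0 (vanishes)
  i = 4 (even): a_4 · C_{2} = 3 · 2 = 6
  i = 5 (odd): ∫ x^5 ρ_sc = 0 (vanishes)

Summing the contributions: ∫_{−2}^{2} p(x) ρ_sc(x) dx = 4 + 3 + 6 = 13.


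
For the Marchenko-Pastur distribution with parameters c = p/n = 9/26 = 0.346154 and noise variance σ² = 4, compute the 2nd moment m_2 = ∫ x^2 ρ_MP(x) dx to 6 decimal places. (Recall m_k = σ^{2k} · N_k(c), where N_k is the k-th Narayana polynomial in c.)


E[X²] = σ⁴ (1 + c) (second MP moment). With σ² = 4 (so σ⁴ = 16) and c = 9/26 = 0.346154: E[X²] = 16 · (1 + 0.346154) = 16 · 1.346154.

So E[X^2] = 21.538462.


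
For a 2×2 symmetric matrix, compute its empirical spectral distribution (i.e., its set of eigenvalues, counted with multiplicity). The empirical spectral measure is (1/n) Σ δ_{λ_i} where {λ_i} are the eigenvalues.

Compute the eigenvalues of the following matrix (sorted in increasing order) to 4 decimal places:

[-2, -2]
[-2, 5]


Since M is real symmetric, both eigenvalues are real; they are the roots of det(λI − M) = λ² − (tr M) λ + det M.
tr M = -2 + 5 = 3.
det M = (-2)·5 − (-2)² = -10 − 4 = -14.
Characteristic polynomial: λ² − 3λ − 14 = 0.
Discriminant Δ = (tr M)² − 4·det M = 9 − (-56) = 65; √Δ = 8.062258.
λ = (tr M ± √Δ)/2 = (3 ± 8.062258)/2, giving (tr M − √Δ)/2 = -2.5311 and (tr M + √Δ)/2 = 5.5311.

Eigenvalues sorted in increasing order: [-2.5311, 5.5311].


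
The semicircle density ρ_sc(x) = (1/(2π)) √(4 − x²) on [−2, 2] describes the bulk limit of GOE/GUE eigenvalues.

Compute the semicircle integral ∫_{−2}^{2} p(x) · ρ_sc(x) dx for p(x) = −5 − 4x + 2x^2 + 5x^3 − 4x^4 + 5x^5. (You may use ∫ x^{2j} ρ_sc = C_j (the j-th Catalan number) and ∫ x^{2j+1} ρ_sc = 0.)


Write p(x) = Σ a_i x^i, split into monomials and integrate each against ρ_sc separately.
Using ∫ x^{2j} ρ_sc = C_j = (1/(j+1)) C(2j, j) (Catalan numbers) and ∫ x^{2j+1} ρ_sc = 0 (odd monomials vanish by symmetry):
  i = 0 (even): a_0 · C_{0} = -5 · 1 = -5
  i = 1 (odd): ∫ x^1 ρ_sc = 0 (vanishes)
  i = 2 (even): a_2 · C_{1} = 2 · 1 = 2
  i = 3 (odd): ∫ x^3 ρ_sc = 0 (vanishes)
  i = 4 (even): a_4 · C_{2} = -4 · 2 = -8
  i = 5 (odd): ∫ x^5 ρ_sc = 0 (vanishes)

Summing the contributions: ∫_{−2}^{2} p(x) ρ_sc(x) dx = (-5) + 2 + (-8) = -11.


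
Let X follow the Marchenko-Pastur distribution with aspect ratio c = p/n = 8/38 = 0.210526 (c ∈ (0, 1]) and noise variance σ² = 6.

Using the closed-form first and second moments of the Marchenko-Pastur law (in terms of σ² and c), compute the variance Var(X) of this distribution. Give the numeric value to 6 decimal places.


Recall the MP moments m_1 = E[X] = σ² and m_2 = E[X²] = σ⁴ (1 + c).
m_1 = E[X] = σ² = 6, so m_1² = 36.
m_2 = E[X²] = σ⁴ (1 + c) = 36 · (1 + 0.210526) = 36 · 1.210526 = 43.578947.
(Note m_2 − m_1² simplifies to c · σ⁴ = 0.210526 · 36.)

Var(X) = m_2 − m_1² = 43.578947 − 36 = 7.578947.


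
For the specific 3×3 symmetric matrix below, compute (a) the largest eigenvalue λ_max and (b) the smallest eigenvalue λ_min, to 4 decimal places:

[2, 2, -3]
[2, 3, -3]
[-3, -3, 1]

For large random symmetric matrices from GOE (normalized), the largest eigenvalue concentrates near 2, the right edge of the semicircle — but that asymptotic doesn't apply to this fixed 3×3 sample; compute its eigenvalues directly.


Since M is real symmetric, all three eigenvalues are real; they are the roots of det(λI − M) = λ³ − (tr M) λ² + s λ − det M, where s is the sum of the principal 2×2 minors.
tr M = 2 + 3 + 1 = 6.
s = (2·3 − 2²) + (2·1 − (-3)²) + (3·1 − (-3)²) = 2 + (-7) + (-6) = -11.
det M (expand along row 1) = 2·(-6) − 2·(-7) + (-3)·3 = -7.
Characteristic polynomial: λ³ − 6λ² − 11λ + 7 = 0.
Substitute λ = y + (tr M)/3 = y + 2.000000 to remove the quadratic term: y³ + p·y + q = 0 with p = s − (tr M)²/3 = -23.000000 and q = −2(tr M)³/27 + (tr M)·s/3 − det M = -31.000000.
Three real roots ⇒ use the trigonometric (Viète) form: r = 2√(−p/3) = 5.537749, φ = arccos(3q/(p·r)) = arccos(0.730166) = 0.752231 rad.
y_k = r·cos(φ/3 − 2πk/3) for k = 0, 1, 2 gives y = 5.364574, -1.492324, -3.872250.
λ_k = y_k + 2.000000 gives λ = 7.3646, 0.5077, -1.8722 (check: the sum is 6.0000 = tr M).

Hence λ_max = 7.3646 and λ_min = -1.8722.


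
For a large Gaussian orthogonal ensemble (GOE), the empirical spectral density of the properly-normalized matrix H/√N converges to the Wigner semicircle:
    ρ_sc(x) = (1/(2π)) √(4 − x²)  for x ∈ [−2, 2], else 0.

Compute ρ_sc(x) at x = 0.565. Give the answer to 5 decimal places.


ρ_sc(x) = (1/(2π)) √(4 − x²). With x = 0.565:
  4 − x² = 4 − (0.565)² = 4 − 0.319225 = 3.680775.
  √(4 − x²) = 1.918535.
  1/(2π) = 0.159155.
  ρ_sc(0.565) = 0.159155 · 1.918535 = 0.305344.

Rounded to 5 decimal places: ρ_sc(0.565) ≈ 0.30534.


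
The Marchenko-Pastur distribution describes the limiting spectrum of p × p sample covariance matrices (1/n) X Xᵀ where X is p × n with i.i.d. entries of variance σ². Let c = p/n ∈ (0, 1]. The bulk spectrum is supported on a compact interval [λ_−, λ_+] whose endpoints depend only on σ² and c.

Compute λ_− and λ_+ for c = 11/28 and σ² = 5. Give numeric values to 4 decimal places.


c = 11/28 = 0.392857; √c = 0.626783.
λ_− = σ² (1 − √c)² = 5 · (1 − 0.626783)² = 5 · (0.373217)² = 0.696454.
λ_+ = σ² (1 + √c)² = 5 · (1 + 0.626783)² = 5 · (1.626783)² = 13.232117.

Rounded to 4 decimal places: λ_− ≈ 0.6965, λ_+ ≈ 13.2321.


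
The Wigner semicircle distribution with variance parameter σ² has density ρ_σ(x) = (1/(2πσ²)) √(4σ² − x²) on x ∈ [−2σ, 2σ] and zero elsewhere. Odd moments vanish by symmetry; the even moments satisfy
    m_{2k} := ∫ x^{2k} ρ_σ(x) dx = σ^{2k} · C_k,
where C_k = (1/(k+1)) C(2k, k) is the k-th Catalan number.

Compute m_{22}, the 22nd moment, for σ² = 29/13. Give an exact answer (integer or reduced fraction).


By the scaled semicircle moment identity, m_{2k} = σ^{2k} · C_k with k = 11.
C_11 = (1/(k+1)) · C(2k, k) = (1/12) · C(22, 11) = (1/12) · 705432 = 58786.
σ^{2k} = (σ²)^k = (29/13)^11 = 12200509765705829/1792160394037.

Therefore m_{22} = σ^{22} · C_11 = (12200509765705829/1792160394037) · 58786 = 55170705160521758738/137858491849.


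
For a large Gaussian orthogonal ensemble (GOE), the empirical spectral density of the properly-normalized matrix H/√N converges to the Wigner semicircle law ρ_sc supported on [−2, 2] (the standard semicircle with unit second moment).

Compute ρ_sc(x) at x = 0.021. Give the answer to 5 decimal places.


ρ_sc(x) = (1/(2π)) √(4 − x²). With x = 0.021:
  4 − x² = 4 − (0.021)² = 4 − 0.000441 = 3.999559.
  √(4 − x²) = 1.999890.
  1/(2π) = 0.159155.
  ρ_sc(0.021) = 0.159155 · 1.999890 = 0.318292.

Rounded to 5 decimal places: ρ_sc(0.021) ≈ 0.31829.


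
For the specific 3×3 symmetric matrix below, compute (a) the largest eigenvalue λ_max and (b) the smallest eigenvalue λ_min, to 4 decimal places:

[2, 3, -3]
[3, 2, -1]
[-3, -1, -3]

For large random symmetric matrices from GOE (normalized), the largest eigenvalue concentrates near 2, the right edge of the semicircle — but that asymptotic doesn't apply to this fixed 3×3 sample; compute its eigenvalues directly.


Since M is real symmetric, all three eigenvalues are real; they are the roots of det(λI − M) = λ³ − (tr M) λ² + s λ − det M, where s is the sum of the principal 2×2 minors.
tr M = 2 + 2 + (-3) = 1.
s = (2·2 − 3²) + (2·(-3) − (-3)²) + (2·(-3) − (-1)²) = -5 + (-15) + (-7) = -27.
det M (expand along row 1) = 2·(-7) − 3·(-12) + (-3)·3 = 13.
Characteristic polynomial: λ³ − λ² − 27λ − 13 = 0.
Substitute λ = y + (tr M)/3 = y + 0.333333 to remove the quadratic term: y³ + p·y + q = 0 with p = s − (tr M)²/3 = -27.333333 and q = −2(tr M)³/27 + (tr M)·s/3 − det M = -22.074074.
Three real roots ⇒ use the trigonometric (Viète) form: r = 2√(−p/3) = 6.036923, φ = arccos(3q/(p·r)) = arccos(0.401324) = 1.157834 rad.
y_k = r·cos(φ/3 − 2πk/3) for k = 0, 1, 2 gives y = 5.592867, -0.828385, -4.764482.
λ_k = y_k + 0.333333 gives λ = 5.9262, -0.4951, -4.4311 (check: the sum is 1.0000 = tr M).

Hence λ_max = 5.9262 and λ_min = -4.4311.


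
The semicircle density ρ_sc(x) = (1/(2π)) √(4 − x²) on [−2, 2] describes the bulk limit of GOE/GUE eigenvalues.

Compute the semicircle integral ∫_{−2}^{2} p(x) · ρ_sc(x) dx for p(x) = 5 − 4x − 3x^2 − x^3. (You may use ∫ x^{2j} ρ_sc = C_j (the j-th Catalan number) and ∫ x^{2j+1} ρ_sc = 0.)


Write p(x) = Σ a_i x^i, split into monomials and integrate each against ρ_sc separately.
Using ∫ x^{2j} ρ_sc = C_j = (1/(j+1)) C(2j, j) (Catalan numbers) and ∫ x^{2j+1} ρ_sc = 0 (odd monomials vanish by symmetry):
  i = 0 (even): a_0 · C_{0} = 5 · 1 = 5
  i = 1 (odd): ∫ x^1 ρ_sc = 0 (vanishes)
  i = 2 (even): a_2 · C_{1} = -3 · 1 = -3
  i = 3 (odd): ∫ x^3 ρ_sc = 0 (vanishes)

Summing the contributions: ∫_{−2}^{2} p(x) ρ_sc(x) dx = 5 + (-3) = 2.


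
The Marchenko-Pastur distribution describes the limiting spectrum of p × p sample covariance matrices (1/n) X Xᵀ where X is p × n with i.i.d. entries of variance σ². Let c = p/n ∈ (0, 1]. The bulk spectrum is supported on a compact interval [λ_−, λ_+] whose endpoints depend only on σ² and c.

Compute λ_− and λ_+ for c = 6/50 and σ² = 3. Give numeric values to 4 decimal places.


c = 6/50 = 0.120000; √c = 0.346410.
λ_− = σ² (1 − √c)² = 3 · (1 − 0.346410)² = 3 · (0.653590)² = 1.281539.
λ_+ = σ² (1 + √c)² = 3 · (1 + 0.346410)² = 3 · (1.346410)² = 5.438461.

Rounded to 4 decimal places: λ_− ≈ 1.2815, λ_+ ≈ 5.4385.


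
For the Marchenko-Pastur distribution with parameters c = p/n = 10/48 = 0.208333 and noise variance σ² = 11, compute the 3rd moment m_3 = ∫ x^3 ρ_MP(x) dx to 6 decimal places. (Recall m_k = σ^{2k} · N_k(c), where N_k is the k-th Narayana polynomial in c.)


E[X³] = σ⁶ (1 + 3c + c²) (third MP moment). With σ² = 11 (so σ⁶ = 1331) and c = 10/48 = 0.208333: E[X³] = 1331 · (1 + 3·0.208333 + (0.208333)²) = 1331 · 1.668403.

So E[X^3] = 2220.644097.


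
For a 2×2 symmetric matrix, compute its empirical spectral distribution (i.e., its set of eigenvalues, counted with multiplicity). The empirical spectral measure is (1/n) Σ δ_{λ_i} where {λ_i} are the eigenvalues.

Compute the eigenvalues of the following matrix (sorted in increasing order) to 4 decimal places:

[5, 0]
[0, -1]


Since M is real symmetric, both eigenvalues are real; they are the roots of det(λI − M) = λ² − (tr M) λ + det M.
tr M = 5 + (-1) = 4.
det M = 5·(-1) − 0² = -5 − 0 = -5.
Characteristic polynomial: λ² − 4λ − 5 = 0.
Discriminant Δ = (tr M)² − 4·det M = 16 − (-20) = 36; √Δ = 6.000000.
λ = (tr M ± √Δ)/2 = (4 ± 6.000000)/2, giving (tr M − √Δ)/2 = -1.0000 and (tr M + √Δ)/2 = 5.0000.

Eigenvalues sorted in increasing order: [-1.0000, 5.0000].


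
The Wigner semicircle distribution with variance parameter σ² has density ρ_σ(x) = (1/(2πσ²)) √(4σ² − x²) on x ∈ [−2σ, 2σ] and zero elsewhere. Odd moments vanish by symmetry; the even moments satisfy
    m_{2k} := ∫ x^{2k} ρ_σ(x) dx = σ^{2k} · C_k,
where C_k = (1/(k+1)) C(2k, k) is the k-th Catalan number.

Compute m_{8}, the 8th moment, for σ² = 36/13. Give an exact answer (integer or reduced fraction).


By the scaled semicircle moment identity, m_{2k} = σ^{2k} · C_k with k = 4.
C_4 = (1/(k+1)) · C(2k, k) = (1/5) · C(8, 4) = (1/5) · 70 = 14.
σ^{2k} = (σ²)^k = (36/13)^4 = 1679616/28561.

Therefore m_{8} = σ^{8} · C_4 = (1679616/28561) · 14 = 23514624/28561.


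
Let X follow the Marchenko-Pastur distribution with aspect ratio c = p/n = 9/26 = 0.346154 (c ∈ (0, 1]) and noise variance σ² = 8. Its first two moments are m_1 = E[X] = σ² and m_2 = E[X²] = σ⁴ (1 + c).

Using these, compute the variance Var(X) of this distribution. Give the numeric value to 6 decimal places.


m_1 = E[X] = σ² = 8, so m_1² = 64.
m_2 = E[X²] = σ⁴ (1 + c) = 64 · (1 + 0.346154) = 64 · 1.346154 = 86.153846.
(Note m_2 − m_1² simplifies to c · σ⁴ = 0.346154 · 64.)

Var(X) = m_2 − m_1² = 86.153846 − 64 = 22.153846.


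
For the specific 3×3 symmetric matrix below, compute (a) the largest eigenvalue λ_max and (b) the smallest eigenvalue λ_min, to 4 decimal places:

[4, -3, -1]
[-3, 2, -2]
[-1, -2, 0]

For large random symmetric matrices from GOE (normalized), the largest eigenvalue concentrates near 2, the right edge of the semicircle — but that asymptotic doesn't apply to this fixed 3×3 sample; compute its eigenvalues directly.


Since M is real symmetric, all three eigenvalues are real; they are the roots of det(λI − M) = λ³ − (tr M) λ² + s λ − det M, where s is the sum of the principal 2×2 minors.
tr M = 4 + 2 + 0 = 6.
s = (4·2 − (-3)²) + (4·0 − (-1)²) + (2·0 − (-2)²) = -1 + (-1) + (-4) = -6.
det M (expand along row 1) = 4·(-4) − (-3)·(-2) + (-1)·8 = -30.
Characteristic polynomial: λ³ − 6λ² − 6λ + 30 = 0.
Substitute λ = y + (tr M)/3 = y + 2.000000 to remove the quadratic term: y³ + p·y + q = 0 with p = s − (tr M)²/3 = -18.000000 and q = −2(tr M)³/27 + (tr M)·s/3 − det M = 2.000000.
Three real roots ⇒ use the trigonometric (Viète) form: r = 2√(−p/3) = 4.898979, φ = arccos(3q/(p·r)) = arccos(-0.068041) = 1.638890 rad.
y_k = r·cos(φ/3 − 2πk/3) for k = 0, 1, 2 gives y = 4.185954, 0.111187, -4.297142.
λ_k = y_k + 2.000000 gives λ = 6.1860, 2.1112, -2.2971 (check: the sum is 6.0000 = tr M).

Hence λ_max = 6.1860 and λ_min = -2.2971.


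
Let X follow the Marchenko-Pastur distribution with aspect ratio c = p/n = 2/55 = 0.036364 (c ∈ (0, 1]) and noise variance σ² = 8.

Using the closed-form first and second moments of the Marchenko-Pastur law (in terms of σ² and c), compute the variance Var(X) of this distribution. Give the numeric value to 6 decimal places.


Recall the MP moments m_1 = E[X] = σ² and m_2 = E[X²] = σ⁴ (1 + c).
m_1 = E[X] = σ² = 8, so m_1² = 64.
m_2 = E[X²] = σ⁴ (1 + c) = 64 · (1 + 0.036364) = 64 · 1.036364 = 66.327273.
(Note m_2 − m_1² simplifies to c · σ⁴ = 0.036364 · 64.)

Var(X) = m_2 − m_1² = 66.327273 − 64 = 2.327273.


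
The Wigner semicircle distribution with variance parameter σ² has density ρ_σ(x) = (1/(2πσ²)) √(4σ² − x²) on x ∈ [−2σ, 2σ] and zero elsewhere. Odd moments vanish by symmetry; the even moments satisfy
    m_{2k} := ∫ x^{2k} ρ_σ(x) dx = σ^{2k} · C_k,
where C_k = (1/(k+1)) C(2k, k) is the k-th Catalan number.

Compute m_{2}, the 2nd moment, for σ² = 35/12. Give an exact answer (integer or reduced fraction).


By the scaled semicircle moment identity, m_{2k} = σ^{2k} · C_k with k = 1.
C_1 = (1/(k+1)) · C(2k, k) = (1/2) · C(2, 1) = (1/2) · 2 = 1.
σ^{2k} = (σ²)^k = (35/12)^1 = 35/12.

Therefore m_{2} = σ^{2} · C_1 = (35/12) · 1 = 35/12.


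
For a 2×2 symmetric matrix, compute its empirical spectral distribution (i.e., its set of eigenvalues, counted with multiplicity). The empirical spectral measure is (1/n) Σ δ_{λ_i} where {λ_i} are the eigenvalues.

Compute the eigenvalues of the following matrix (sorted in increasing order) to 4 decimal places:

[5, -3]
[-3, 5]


Since M is real symmetric, both eigenvalues are real; they are the roots of det(λI − M) = λ² − (tr M) λ + det M.
tr M = 5 + 5 = 10.
det M = 5·5 − (-3)² = 25 − 9 = 16.
Characteristic polynomial: λ² − 10λ + 16 = 0.
Discriminant Δ = (tr M)² − 4·det M = 100 − 64 = 36; √Δ = 6.000000.
λ = (tr M ± √Δ)/2 = (10 ± 6.000000)/2, giving (tr M − √Δ)/2 = 2.0000 and (tr M + √Δ)/2 = 8.0000.

Eigenvalues sorted in increasing order: [2.0000, 8.0000].


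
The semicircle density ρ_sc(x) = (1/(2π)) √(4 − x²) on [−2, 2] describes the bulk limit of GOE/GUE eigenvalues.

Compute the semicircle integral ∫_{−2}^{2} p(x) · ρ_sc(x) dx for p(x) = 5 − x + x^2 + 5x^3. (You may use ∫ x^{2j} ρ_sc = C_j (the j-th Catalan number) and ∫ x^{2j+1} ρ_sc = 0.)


Write p(x) = Σ a_i x^i, split into monomials and integrate each against ρ_sc separately.
Using ∫ x^{2j} ρ_sc = C_j = (1/(j+1)) C(2j, j) (Catalan numbers) and ∫ x^{2j+1} ρ_sc = 0 (odd monomials vanish by symmetry):
  i = 0 (even): a_0 · C_{0} = 5 · 1 = 5
  i = 1 (odd): ∫ x^1 ρ_sc = 0 (vanishes)
  i = 2 (even): a_2 · C_{1} = 1 · 1 = 1
  i = 3 (odd): ∫ x^3 ρ_sc = 0 (vanishes)

Summing the contributions: ∫_{−2}^{2} p(x) ρ_sc(x) dx = 5 + 1 = 6.


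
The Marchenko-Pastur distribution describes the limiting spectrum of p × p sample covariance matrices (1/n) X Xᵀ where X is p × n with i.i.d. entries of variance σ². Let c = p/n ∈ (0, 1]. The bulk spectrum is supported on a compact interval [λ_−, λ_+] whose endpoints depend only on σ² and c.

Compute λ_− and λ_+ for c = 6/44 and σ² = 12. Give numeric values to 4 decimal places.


c = 6/44 = 0.136364; √c = 0.369274.
λ_− = σ² (1 − √c)² = 12 · (1 − 0.369274)² = 12 · (0.630726)² = 4.773776.
λ_+ = σ² (1 + √c)² = 12 · (1 + 0.369274)² = 12 · (1.369274)² = 22.498951.

Rounded to 4 decimal places: λ_− ≈ 4.7738, λ_+ ≈ 22.4990.


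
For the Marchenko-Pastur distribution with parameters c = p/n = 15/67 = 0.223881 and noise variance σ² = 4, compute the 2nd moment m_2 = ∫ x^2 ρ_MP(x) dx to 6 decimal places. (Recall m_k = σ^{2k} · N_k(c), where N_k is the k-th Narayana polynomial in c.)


E[X²] = σ⁴ (1 + c) (second MP moment). With σ² = 4 (so σ⁴ = 16) and c = 15/67 = 0.223881: E[X²] = 16 · (1 + 0.223881) = 16 · 1.223881.

So E[X^2] = 19.582090.


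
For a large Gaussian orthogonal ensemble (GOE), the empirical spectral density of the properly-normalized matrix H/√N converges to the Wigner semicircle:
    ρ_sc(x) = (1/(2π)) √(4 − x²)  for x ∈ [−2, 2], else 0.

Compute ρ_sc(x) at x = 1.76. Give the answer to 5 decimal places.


ρ_sc(x) = (1/(2π)) √(4 − x²). With x = 1.76:
  4 − x² = 4 − (1.76)² = 4 − 3.097600 = 0.902400.
  √(4 − x²) = 0.949947.
  1/(2π) = 0.159155.
  ρ_sc(1.76) = 0.159155 · 0.949947 = 0.151189.

Rounded to 5 decimal places: ρ_sc(1.76) ≈ 0.15119.


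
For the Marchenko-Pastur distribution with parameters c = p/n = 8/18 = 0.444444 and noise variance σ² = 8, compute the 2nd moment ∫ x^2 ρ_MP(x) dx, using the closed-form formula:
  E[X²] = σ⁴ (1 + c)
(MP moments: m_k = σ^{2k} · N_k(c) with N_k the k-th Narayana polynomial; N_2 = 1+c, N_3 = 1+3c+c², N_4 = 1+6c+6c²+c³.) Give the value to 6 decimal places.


E[X²] = σ⁴ (1 + c) (second MP moment). With σ² = 8 (so σ⁴ = 64) and c = 8/18 = 0.444444: E[X²] = 64 · (1 + 0.444444) = 64 · 1.444444.

So E[X^2] = 92.444444.


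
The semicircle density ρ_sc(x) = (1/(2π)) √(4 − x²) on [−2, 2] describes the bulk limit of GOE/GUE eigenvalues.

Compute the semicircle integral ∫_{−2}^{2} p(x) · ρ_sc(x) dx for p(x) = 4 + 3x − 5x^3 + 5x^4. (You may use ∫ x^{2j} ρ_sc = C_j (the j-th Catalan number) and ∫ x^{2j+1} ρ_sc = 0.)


Write p(x) = Σ a_i x^i, split into monomials and integrate each against ρ_sc separately.
Using ∫ x^{2j} ρ_sc = C_j = (1/(j+1)) C(2j, j) (Catalan numbers) and ∫ x^{2j+1} ρ_sc = 0 (odd monomials vanish by symmetry):
  i = 0 (even): a_0 · C_{0} = 4 · 1 = 4
  i = 1 (odd): ∫ x^1 ρ_sc = 0 (vanishes)
  i = 3 (odd): ∫ x^3 ρ_sc = 0 (vanishes)
  i = 4 (even): a_4 · C_{2} = 5 · 2 = 10

Summing the contributions: ∫_{−2}^{2} p(x) ρ_sc(x) dx = 4 + 10 = 14.


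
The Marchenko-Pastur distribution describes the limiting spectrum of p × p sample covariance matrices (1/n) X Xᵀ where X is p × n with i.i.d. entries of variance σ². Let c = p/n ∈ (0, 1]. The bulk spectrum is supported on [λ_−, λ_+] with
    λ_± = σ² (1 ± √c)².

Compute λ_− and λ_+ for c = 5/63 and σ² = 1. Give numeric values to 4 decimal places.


c = 5/63 = 0.079365; √c = 0.281718.
λ_− = σ² (1 − √c)² = 1 · (1 − 0.281718)² = 1 · (0.718282)² = 0.515929.
λ_+ = σ² (1 + √c)² = 1 · (1 + 0.281718)² = 1 · (1.281718)² = 1.642801.

Rounded to 4 decimal places: λ_− ≈ 0.5159, λ_+ ≈ 1.6428.


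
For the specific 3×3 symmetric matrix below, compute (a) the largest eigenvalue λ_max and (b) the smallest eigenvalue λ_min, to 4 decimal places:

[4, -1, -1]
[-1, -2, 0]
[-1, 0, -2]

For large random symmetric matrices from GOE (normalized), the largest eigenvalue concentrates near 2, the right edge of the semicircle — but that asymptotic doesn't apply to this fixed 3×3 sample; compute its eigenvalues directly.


Since M is real symmetric, all three eigenvalues are real; they are the roots of det(λI − M) = λ³ − (tr M) λ² + s λ − det M, where s is the sum of the principal 2×2 minors.
tr M = 4 + (-2) + (-2) = 0.
s = (4·(-2) − (-1)²) + (4·(-2) − (-1)²) + ((-2)·(-2) − 0²) = -9 + (-9) + 4 = -14.
det M (expand along row 1) = 4·4 − (-1)·2 + (-1)·(-2) = 20.
Characteristic polynomial: λ³ − 14λ − 20 = 0.
Substitute λ = y + (tr M)/3 = y + 0.000000 to remove the quadratic term: y³ + p·y + q = 0 with p = s − (tr M)²/3 = -14.000000 and q = −2(tr M)³/27 + (tr M)·s/3 − det M = -20.000000.
Three real roots ⇒ use the trigonometric (Viète) form: r = 2√(−p/3) = 4.320494, φ = arccos(3q/(p·r)) = arccos(0.991950) = 0.126970 rad.
y_k = r·cos(φ/3 − 2πk/3) for k = 0, 1, 2 gives y = 4.316625, -2.000000, -2.316625.
λ_k = y_k + 0.000000 gives λ = 4.3166, -2.0000, -2.3166 (check: the sum is 0.0000 = tr M).

Hence λ_max = 4.3166 and λ_min = -2.3166.


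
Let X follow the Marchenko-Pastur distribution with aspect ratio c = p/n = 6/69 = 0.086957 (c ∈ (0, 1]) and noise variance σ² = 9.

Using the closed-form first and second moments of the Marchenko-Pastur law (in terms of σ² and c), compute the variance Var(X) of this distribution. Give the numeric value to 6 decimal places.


Recall the MP moments m_1 = E[X] = σ² and m_2 = E[X²] = σ⁴ (1 + c).
m_1 = E[X] = σ² = 9, so m_1² = 81.
m_2 = E[X²] = σ⁴ (1 + c) = 81 · (1 + 0.086957) = 81 · 1.086957 = 88.043478.
(Note m_2 − m_1² simplifies to c · σ⁴ = 0.086957 · 81.)

Var(X) = m_2 − m_1² = 88.043478 − 81 = 7.043478.


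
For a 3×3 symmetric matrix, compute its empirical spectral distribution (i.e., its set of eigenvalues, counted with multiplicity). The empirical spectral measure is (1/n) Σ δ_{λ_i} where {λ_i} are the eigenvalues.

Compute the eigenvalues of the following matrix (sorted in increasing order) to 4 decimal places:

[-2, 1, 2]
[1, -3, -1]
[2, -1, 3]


Since M is real symmetric, all three eigenvalues are real; they are the roots of det(λI − M) = λ³ − (tr M) λ² + s λ − det M, where s is the sum of the principal 2×2 minors.
tr M = -2 + (-3) + 3 = -2.
s = ((-2)·(-3) − 1²) + ((-2)·3 − 2²) + ((-3)·3 − (-1)²) = 5 + (-10) + (-10) = -15.
det M (expand along row 1) = (-2)·(-10) − 1·5 + 2·5 = 25.
Characteristic polynomial: λ³ + 2λ² − 15λ − 25 = 0.
Substitute λ = y + (tr M)/3 = y − 0.666667 to remove the quadratic term: y³ + p·y + q = 0 with p = s − (tr M)²/3 = -16.333333 and q = −2(tr M)³/27 + (tr M)·s/3 − det M = -14.407407.
Three real roots ⇒ use the trigonometric (Viète) form: r = 2√(−p/3) = 4.666667, φ = arccos(3q/(p·r)) = arccos(0.567055) = 0.967870 rad.
y_k = r·cos(φ/3 − 2πk/3) for k = 0, 1, 2 gives y = 4.425899, -0.931585, -3.494314.
λ_k = y_k − 0.666667 gives λ = 3.7592, -1.5983, -4.1610 (check: the sum is -2.0000 = tr M).

Eigenvalues sorted in increasing order: [-4.1610, -1.5983, 3.7592].


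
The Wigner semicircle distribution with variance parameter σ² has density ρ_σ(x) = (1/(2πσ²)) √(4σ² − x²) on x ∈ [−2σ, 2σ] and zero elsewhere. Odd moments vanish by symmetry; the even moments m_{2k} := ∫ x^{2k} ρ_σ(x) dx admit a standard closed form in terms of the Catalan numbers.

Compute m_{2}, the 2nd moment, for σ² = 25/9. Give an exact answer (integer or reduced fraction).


By the scaled semicircle moment identity, m_{2k} = σ^{2k} · C_k with k = 1.
C_1 = (1/(k+1)) · C(2k, k) = (1/2) · C(2, 1) = (1/2) · 2 = 1.
σ^{2k} = (σ²)^k = (25/9)^1 = 25/9.

Therefore m_{2} = σ^{2} · C_1 = (25/9) · 1 = 25/9.


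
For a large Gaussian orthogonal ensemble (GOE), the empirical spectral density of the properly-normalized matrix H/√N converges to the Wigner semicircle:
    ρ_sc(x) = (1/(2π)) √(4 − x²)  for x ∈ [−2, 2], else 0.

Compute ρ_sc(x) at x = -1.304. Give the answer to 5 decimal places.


ρ_sc(x) = (1/(2π)) √(4 − x²). With x = -1.304:
  4 − x² = 4 − (-1.304)² = 4 − 1.700416 = 2.299584.
  √(4 − x²) = 1.516438.
  1/(2π) = 0.159155.
  ρ_sc(-1.304) = 0.159155 · 1.516438 = 0.241349.

Rounded to 5 decimal places: ρ_sc(-1.304) ≈ 0.24135.


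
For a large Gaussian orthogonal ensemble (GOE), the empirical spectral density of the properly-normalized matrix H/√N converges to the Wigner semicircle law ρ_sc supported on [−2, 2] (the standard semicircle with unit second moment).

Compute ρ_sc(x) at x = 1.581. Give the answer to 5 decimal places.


ρ_sc(x) = (1/(2π)) √(4 − x²). With x = 1.581:
  4 − x² = 4 − (1.581)² = 4 − 2.499561 = 1.500439.
  √(4 − x²) = 1.224924.
  1/(2π) = 0.159155.
  ρ_sc(1.581) = 0.159155 · 1.224924 = 0.194953.

Rounded to 5 decimal places: ρ_sc(1.581) ≈ 0.19495.
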